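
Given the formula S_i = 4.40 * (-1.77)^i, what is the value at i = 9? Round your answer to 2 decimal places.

S_9 = 4.4 * (-1.77)^9 ≈ 4.4 * -170.5137 ≈ -750.26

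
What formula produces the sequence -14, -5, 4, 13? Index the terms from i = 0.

Check differences: -5 - -14 = 9
4 - -5 = 9
Common difference d = 9.
First term a = -14.
Formula: S_i = -14 + 9*i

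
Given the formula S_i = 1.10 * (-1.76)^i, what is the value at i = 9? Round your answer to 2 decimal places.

S_9 = 1.1 * (-1.76)^9 ≈ 1.1 * -162.0369 ≈ -178.24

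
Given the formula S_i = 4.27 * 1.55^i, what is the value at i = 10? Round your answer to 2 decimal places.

S_10 = 4.27 * 1.55^10 ≈ 4.27 * 80.0418 ≈ 341.78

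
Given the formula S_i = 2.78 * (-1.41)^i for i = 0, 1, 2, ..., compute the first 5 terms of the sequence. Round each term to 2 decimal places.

This is a geometric sequence.
i=0: S_0 = 2.78 * (-1.41)^0 = 2.78
i=1: S_1 = 2.78 * (-1.41)^1 ≈ -3.92
i=2: S_2 = 2.78 * (-1.41)^2 ≈ 5.53
i=3: S_3 = 2.78 * (-1.41)^3 ≈ -7.79
i=4: S_4 = 2.78 * (-1.41)^4 ≈ 10.99
The first 5 terms are: [2.78, -3.92, 5.53, -7.79, 10.99]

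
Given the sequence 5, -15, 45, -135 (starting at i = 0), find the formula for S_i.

Check ratios: -15 / 5 = -3.0
Common ratio r = -3.
First term a = 5.
Formula: S_i = 5 * (-3)^i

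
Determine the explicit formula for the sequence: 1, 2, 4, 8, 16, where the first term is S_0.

Check ratios: 2 / 1 = 2.0
Common ratio r = 2.
First term a = 1.
Formula: S_i = 1 * 2^i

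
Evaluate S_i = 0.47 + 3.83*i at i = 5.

S_5 = 0.47 + 3.83*5 = 0.47 + 19.15 = 19.62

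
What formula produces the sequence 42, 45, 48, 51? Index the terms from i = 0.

Check differences: 45 - 42 = 3
48 - 45 = 3
Common difference d = 3.
First term a = 42.
Formula: S_i = 42 + 3*i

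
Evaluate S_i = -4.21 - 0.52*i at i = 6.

S_6 = -4.21 + -0.52*6 = -4.21 + -3.12 = -7.33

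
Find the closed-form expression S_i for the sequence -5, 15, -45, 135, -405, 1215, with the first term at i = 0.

Check ratios: 15 / -5 = -3.0
Common ratio r = -3.
First term a = -5.
Formula: S_i = -5 * (-3)^i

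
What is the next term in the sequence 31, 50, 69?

Differences: 50 - 31 = 19
This is an arithmetic sequence with common difference d = 19.
Next term = 69 + 19 = 88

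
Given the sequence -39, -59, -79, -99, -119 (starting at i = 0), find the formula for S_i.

Check differences: -59 - -39 = -20
-79 - -59 = -20
Common difference d = -20.
First term a = -39.
Formula: S_i = -39 - 20*i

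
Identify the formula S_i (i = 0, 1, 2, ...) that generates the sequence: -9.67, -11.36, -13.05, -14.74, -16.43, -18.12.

Check differences: -11.36 - -9.67 = -1.69
-13.05 - -11.36 = -1.69
Common difference d = -1.69.
First term a = -9.67.
Formula: S_i = -9.67 - 1.69*i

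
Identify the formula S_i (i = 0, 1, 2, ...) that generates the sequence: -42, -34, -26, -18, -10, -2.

Check differences: -34 - -42 = 8
-26 - -34 = 8
Common difference d = 8.
First term a = -42.
Formula: S_i = -42 + 8*i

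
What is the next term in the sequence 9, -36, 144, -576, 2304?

Ratios: -36 / 9 = -4.0
This is a geometric sequence with common ratio r = -4.
Next term = 2304 * -4 = -9216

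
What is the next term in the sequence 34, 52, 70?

Differences: 52 - 34 = 18
This is an arithmetic sequence with common difference d = 18.
Next term = 70 + 18 = 88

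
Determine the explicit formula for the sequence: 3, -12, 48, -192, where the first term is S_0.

Check ratios: -12 / 3 = -4.0
Common ratio r = -4.
First term a = 3.
Formula: S_i = 3 * (-4)^i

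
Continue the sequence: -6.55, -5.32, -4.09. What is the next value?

Differences: -5.32 - -6.55 = 1.23
This is an arithmetic sequence with common difference d = 1.23.
Next term = -4.09 + 1.23 = -2.86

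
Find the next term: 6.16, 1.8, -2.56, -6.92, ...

Differences: 1.8 - 6.16 = -4.36
This is an arithmetic sequence with common difference d = -4.36.
Next term = -6.92 + -4.36 = -11.28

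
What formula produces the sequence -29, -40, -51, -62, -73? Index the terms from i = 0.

Check differences: -40 - -29 = -11
-51 - -40 = -11
Common difference d = -11.
First term a = -29.
Formula: S_i = -29 - 11*i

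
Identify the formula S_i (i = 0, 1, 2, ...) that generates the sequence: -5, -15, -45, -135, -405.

Check ratios: -15 / -5 = 3.0
Common ratio r = 3.
First term a = -5.
Formula: S_i = -5 * 3^i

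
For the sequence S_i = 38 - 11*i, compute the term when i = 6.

S_6 = 38 + -11*6 = 38 + -66 = -28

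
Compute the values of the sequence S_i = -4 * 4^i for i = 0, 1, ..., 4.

This is a geometric sequence.
i=0: S_0 = -4 * 4^0 = -4
i=1: S_1 = -4 * 4^1 = -16
i=2: S_2 = -4 * 4^2 = -64
i=3: S_3 = -4 * 4^3 = -256
i=4: S_4 = -4 * 4^4 = -1024
The first 5 terms are: [-4, -16, -64, -256, -1024]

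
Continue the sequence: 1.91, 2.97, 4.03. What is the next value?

Differences: 2.97 - 1.91 = 1.06
This is an arithmetic sequence with common difference d = 1.06.
Next term = 4.03 + 1.06 = 5.09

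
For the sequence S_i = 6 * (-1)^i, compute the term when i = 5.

S_5 = 6 * (-1)^5 = 6 * -1 = -6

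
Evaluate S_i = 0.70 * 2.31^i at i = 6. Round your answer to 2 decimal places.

S_6 = 0.7 * 2.31^6 ≈ 0.7 * 151.9399 ≈ 106.36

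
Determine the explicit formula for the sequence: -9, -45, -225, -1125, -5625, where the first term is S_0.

Check ratios: -45 / -9 = 5.0
Common ratio r = 5.
First term a = -9.
Formula: S_i = -9 * 5^i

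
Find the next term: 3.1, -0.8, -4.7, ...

Differences: -0.8 - 3.1 = -3.9
This is an arithmetic sequence with common difference d = -3.9.
Next term = -4.7 + -3.9 = -8.6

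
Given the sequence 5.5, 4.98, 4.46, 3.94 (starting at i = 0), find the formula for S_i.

Check differences: 4.98 - 5.5 = -0.52
4.46 - 4.98 = -0.52
Common difference d = -0.52.
First term a = 5.5.
Formula: S_i = 5.50 - 0.52*i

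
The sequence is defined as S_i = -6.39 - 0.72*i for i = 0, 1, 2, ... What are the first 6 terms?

This is an arithmetic sequence.
i=0: S_0 = -6.39 + -0.72*0 = -6.39
i=1: S_1 = -6.39 + -0.72*1 = -7.11
i=2: S_2 = -6.39 + -0.72*2 = -7.83
i=3: S_3 = -6.39 + -0.72*3 = -8.55
i=4: S_4 = -6.39 + -0.72*4 = -9.27
i=5: S_5 = -6.39 + -0.72*5 = -9.99
The first 6 terms are: [-6.39, -7.11, -7.83, -8.55, -9.27, -9.99]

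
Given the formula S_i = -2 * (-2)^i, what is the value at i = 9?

S_9 = -2 * (-2)^9 = -2 * -512 = 1024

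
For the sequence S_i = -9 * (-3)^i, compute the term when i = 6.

S_6 = -9 * (-3)^6 = -9 * 729 = -6561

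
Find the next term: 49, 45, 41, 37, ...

Differences: 45 - 49 = -4
This is an arithmetic sequence with common difference d = -4.
Next term = 37 + -4 = 33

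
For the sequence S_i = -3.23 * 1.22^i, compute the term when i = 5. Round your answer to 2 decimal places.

S_5 = -3.23 * 1.22^5 ≈ -3.23 * 2.7027 ≈ -8.73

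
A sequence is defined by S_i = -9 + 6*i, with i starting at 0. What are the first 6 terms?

This is an arithmetic sequence.
i=0: S_0 = -9 + 6*0 = -9
i=1: S_1 = -9 + 6*1 = -3
i=2: S_2 = -9 + 6*2 = 3
i=3: S_3 = -9 + 6*3 = 9
i=4: S_4 = -9 + 6*4 = 15
i=5: S_5 = -9 + 6*5 = 21
The first 6 terms are: [-9, -3, 3, 9, 15, 21]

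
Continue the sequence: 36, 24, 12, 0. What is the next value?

Differences: 24 - 36 = -12
This is an arithmetic sequence with common difference d = -12.
Next term = 0 + -12 = -12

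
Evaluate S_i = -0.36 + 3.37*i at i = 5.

S_5 = -0.36 + 3.37*5 = -0.36 + 16.85 = 16.49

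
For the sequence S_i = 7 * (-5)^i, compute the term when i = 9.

S_9 = 7 * (-5)^9 = 7 * -1953125 = -13671875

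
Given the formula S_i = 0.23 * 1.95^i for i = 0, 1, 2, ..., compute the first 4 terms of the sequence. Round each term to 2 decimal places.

This is a geometric sequence.
i=0: S_0 = 0.23 * 1.95^0 = 0.23
i=1: S_1 = 0.23 * 1.95^1 ≈ 0.45
i=2: S_2 = 0.23 * 1.95^2 ≈ 0.87
i=3: S_3 = 0.23 * 1.95^3 ≈ 1.71
The first 4 terms are: [0.23, 0.45, 0.87, 1.71]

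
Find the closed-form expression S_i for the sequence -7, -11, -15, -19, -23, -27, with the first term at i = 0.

Check differences: -11 - -7 = -4
-15 - -11 = -4
Common difference d = -4.
First term a = -7.
Formula: S_i = -7 - 4*i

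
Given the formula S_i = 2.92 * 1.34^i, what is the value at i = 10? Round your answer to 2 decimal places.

S_10 = 2.92 * 1.34^10 ≈ 2.92 * 18.6659 ≈ 54.5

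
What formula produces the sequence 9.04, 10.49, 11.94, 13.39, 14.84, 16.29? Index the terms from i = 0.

Check differences: 10.49 - 9.04 = 1.45
11.94 - 10.49 = 1.45
Common difference d = 1.45.
First term a = 9.04.
Formula: S_i = 9.04 + 1.45*i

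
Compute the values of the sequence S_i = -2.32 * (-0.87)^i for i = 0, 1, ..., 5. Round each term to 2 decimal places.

This is a geometric sequence.
i=0: S_0 = -2.32 * (-0.87)^0 = -2.32
i=1: S_1 = -2.32 * (-0.87)^1 ≈ 2.02
i=2: S_2 = -2.32 * (-0.87)^2 ≈ -1.76
i=3: S_3 = -2.32 * (-0.87)^3 ≈ 1.53
i=4: S_4 = -2.32 * (-0.87)^4 ≈ -1.33
i=5: S_5 = -2.32 * (-0.87)^5 ≈ 1.16
The first 6 terms are: [-2.32, 2.02, -1.76, 1.53, -1.33, 1.16]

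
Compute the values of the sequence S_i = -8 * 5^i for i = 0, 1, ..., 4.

This is a geometric sequence.
i=0: S_0 = -8 * 5^0 = -8
i=1: S_1 = -8 * 5^1 = -40
i=2: S_2 = -8 * 5^2 = -200
i=3: S_3 = -8 * 5^3 = -1000
i=4: S_4 = -8 * 5^4 = -5000
The first 5 terms are: [-8, -40, -200, -1000, -5000]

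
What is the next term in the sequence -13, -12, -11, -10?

Differences: -12 - -13 = 1
This is an arithmetic sequence with common difference d = 1.
Next term = -10 + 1 = -9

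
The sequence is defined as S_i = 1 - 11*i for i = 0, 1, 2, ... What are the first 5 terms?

This is an arithmetic sequence.
i=0: S_0 = 1 + -11*0 = 1
i=1: S_1 = 1 + -11*1 = -10
i=2: S_2 = 1 + -11*2 = -21
i=3: S_3 = 1 + -11*3 = -32
i=4: S_4 = 1 + -11*4 = -43
The first 5 terms are: [1, -10, -21, -32, -43]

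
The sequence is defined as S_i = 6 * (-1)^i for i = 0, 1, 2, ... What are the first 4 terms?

This is a geometric sequence.
i=0: S_0 = 6 * (-1)^0 = 6
i=1: S_1 = 6 * (-1)^1 = -6
i=2: S_2 = 6 * (-1)^2 = 6
i=3: S_3 = 6 * (-1)^3 = -6
The first 4 terms are: [6, -6, 6, -6]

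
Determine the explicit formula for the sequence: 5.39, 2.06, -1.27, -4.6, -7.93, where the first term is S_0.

Check differences: 2.06 - 5.39 = -3.33
-1.27 - 2.06 = -3.33
Common difference d = -3.33.
First term a = 5.39.
Formula: S_i = 5.39 - 3.33*i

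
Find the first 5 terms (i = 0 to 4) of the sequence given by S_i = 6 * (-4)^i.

This is a geometric sequence.
i=0: S_0 = 6 * (-4)^0 = 6
i=1: S_1 = 6 * (-4)^1 = -24
i=2: S_2 = 6 * (-4)^2 = 96
i=3: S_3 = 6 * (-4)^3 = -384
i=4: S_4 = 6 * (-4)^4 = 1536
The first 5 terms are: [6, -24, 96, -384, 1536]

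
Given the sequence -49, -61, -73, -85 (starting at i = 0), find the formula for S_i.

Check differences: -61 - -49 = -12
-73 - -61 = -12
Common difference d = -12.
First term a = -49.
Formula: S_i = -49 - 12*i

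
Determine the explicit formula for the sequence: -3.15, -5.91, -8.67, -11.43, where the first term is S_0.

Check differences: -5.91 - -3.15 = -2.76
-8.67 - -5.91 = -2.76
Common difference d = -2.76.
First term a = -3.15.
Formula: S_i = -3.15 - 2.76*i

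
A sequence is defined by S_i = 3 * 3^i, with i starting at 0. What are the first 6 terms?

This is a geometric sequence.
i=0: S_0 = 3 * 3^0 = 3
i=1: S_1 = 3 * 3^1 = 9
i=2: S_2 = 3 * 3^2 = 27
i=3: S_3 = 3 * 3^3 = 81
i=4: S_4 = 3 * 3^4 = 243
i=5: S_5 = 3 * 3^5 = 729
The first 6 terms are: [3, 9, 27, 81, 243, 729]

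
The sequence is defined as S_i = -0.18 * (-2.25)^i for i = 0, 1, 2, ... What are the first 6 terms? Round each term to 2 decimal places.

This is a geometric sequence.
i=0: S_0 = -0.18 * (-2.25)^0 = -0.18
i=1: S_1 = -0.18 * (-2.25)^1 ≈ 0.41
i=2: S_2 = -0.18 * (-2.25)^2 ≈ -0.91
i=3: S_3 = -0.18 * (-2.25)^3 ≈ 2.05
i=4: S_4 = -0.18 * (-2.25)^4 ≈ -4.61
i=5: S_5 = -0.18 * (-2.25)^5 ≈ 10.38
The first 6 terms are: [-0.18, 0.41, -0.91, 2.05, -4.61, 10.38]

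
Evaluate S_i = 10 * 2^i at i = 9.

S_9 = 10 * 2^9 = 10 * 512 = 5120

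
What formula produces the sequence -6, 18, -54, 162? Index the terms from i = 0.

Check ratios: 18 / -6 = -3.0
Common ratio r = -3.
First term a = -6.
Formula: S_i = -6 * (-3)^i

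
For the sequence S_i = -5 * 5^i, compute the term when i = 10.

S_10 = -5 * 5^10 = -5 * 9765625 = -48828125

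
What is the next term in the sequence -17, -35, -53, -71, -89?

Differences: -35 - -17 = -18
This is an arithmetic sequence with common difference d = -18.
Next term = -89 + -18 = -107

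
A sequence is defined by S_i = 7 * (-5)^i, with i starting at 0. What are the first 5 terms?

This is a geometric sequence.
i=0: S_0 = 7 * (-5)^0 = 7
i=1: S_1 = 7 * (-5)^1 = -35
i=2: S_2 = 7 * (-5)^2 = 175
i=3: S_3 = 7 * (-5)^3 = -875
i=4: S_4 = 7 * (-5)^4 = 4375
The first 5 terms are: [7, -35, 175, -875, 4375]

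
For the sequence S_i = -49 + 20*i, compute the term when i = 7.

S_7 = -49 + 20*7 = -49 + 140 = 91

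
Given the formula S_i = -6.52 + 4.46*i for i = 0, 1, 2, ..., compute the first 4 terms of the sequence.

This is an arithmetic sequence.
i=0: S_0 = -6.52 + 4.46*0 = -6.52
i=1: S_1 = -6.52 + 4.46*1 = -2.06
i=2: S_2 = -6.52 + 4.46*2 = 2.4
i=3: S_3 = -6.52 + 4.46*3 = 6.86
The first 4 terms are: [-6.52, -2.06, 2.4, 6.86]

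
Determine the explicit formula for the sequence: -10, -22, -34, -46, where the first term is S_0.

Check differences: -22 - -10 = -12
-34 - -22 = -12
Common difference d = -12.
First term a = -10.
Formula: S_i = -10 - 12*i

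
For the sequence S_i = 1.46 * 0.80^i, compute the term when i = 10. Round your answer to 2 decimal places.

S_10 = 1.46 * 0.8^10 ≈ 1.46 * 0.1074 ≈ 0.16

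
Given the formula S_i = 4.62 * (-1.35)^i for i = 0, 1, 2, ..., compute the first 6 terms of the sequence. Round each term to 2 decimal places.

This is a geometric sequence.
i=0: S_0 = 4.62 * (-1.35)^0 = 4.62
i=1: S_1 = 4.62 * (-1.35)^1 ≈ -6.24
i=2: S_2 = 4.62 * (-1.35)^2 ≈ 8.42
i=3: S_3 = 4.62 * (-1.35)^3 ≈ -11.37
i=4: S_4 = 4.62 * (-1.35)^4 ≈ 15.35
i=5: S_5 = 4.62 * (-1.35)^5 ≈ -20.72
The first 6 terms are: [4.62, -6.24, 8.42, -11.37, 15.35, -20.72]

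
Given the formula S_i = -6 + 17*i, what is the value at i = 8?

S_8 = -6 + 17*8 = -6 + 136 = 130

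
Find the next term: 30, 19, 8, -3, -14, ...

Differences: 19 - 30 = -11
This is an arithmetic sequence with common difference d = -11.
Next term = -14 + -11 = -25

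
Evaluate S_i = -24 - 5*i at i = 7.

S_7 = -24 + -5*7 = -24 + -35 = -59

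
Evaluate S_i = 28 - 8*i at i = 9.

S_9 = 28 + -8*9 = 28 + -72 = -44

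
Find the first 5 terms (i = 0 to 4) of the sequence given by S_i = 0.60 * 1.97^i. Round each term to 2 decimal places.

This is a geometric sequence.
i=0: S_0 = 0.6 * 1.97^0 = 0.6
i=1: S_1 = 0.6 * 1.97^1 ≈ 1.18
i=2: S_2 = 0.6 * 1.97^2 ≈ 2.33
i=3: S_3 = 0.6 * 1.97^3 ≈ 4.59
i=4: S_4 = 0.6 * 1.97^4 ≈ 9.04
The first 5 terms are: [0.6, 1.18, 2.33, 4.59, 9.04]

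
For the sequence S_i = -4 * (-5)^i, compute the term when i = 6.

S_6 = -4 * (-5)^6 = -4 * 15625 = -62500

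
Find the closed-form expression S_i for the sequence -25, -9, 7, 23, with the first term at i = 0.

Check differences: -9 - -25 = 16
7 - -9 = 16
Common difference d = 16.
First term a = -25.
Formula: S_i = -25 + 16*i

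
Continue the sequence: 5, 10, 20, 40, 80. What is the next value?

Ratios: 10 / 5 = 2.0
This is a geometric sequence with common ratio r = 2.
Next term = 80 * 2 = 160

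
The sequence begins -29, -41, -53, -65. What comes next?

Differences: -41 - -29 = -12
This is an arithmetic sequence with common difference d = -12.
Next term = -65 + -12 = -77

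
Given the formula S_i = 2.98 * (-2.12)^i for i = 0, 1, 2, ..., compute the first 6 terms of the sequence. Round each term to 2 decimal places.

This is a geometric sequence.
i=0: S_0 = 2.98 * (-2.12)^0 = 2.98
i=1: S_1 = 2.98 * (-2.12)^1 ≈ -6.32
i=2: S_2 = 2.98 * (-2.12)^2 ≈ 13.39
i=3: S_3 = 2.98 * (-2.12)^3 ≈ -28.39
i=4: S_4 = 2.98 * (-2.12)^4 ≈ 60.19
i=5: S_5 = 2.98 * (-2.12)^5 ≈ -127.61
The first 6 terms are: [2.98, -6.32, 13.39, -28.39, 60.19, -127.61]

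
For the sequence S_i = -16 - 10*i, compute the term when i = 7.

S_7 = -16 + -10*7 = -16 + -70 = -86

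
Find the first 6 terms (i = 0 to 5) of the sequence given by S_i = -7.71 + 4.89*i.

This is an arithmetic sequence.
i=0: S_0 = -7.71 + 4.89*0 = -7.71
i=1: S_1 = -7.71 + 4.89*1 = -2.82
i=2: S_2 = -7.71 + 4.89*2 = 2.07
i=3: S_3 = -7.71 + 4.89*3 = 6.96
i=4: S_4 = -7.71 + 4.89*4 = 11.85
i=5: S_5 = -7.71 + 4.89*5 = 16.74
The first 6 terms are: [-7.71, -2.82, 2.07, 6.96, 11.85, 16.74]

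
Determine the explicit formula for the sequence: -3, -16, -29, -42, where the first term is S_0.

Check differences: -16 - -3 = -13
-29 - -16 = -13
Common difference d = -13.
First term a = -3.
Formula: S_i = -3 - 13*i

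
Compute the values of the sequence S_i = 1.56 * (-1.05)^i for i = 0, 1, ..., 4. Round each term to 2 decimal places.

This is a geometric sequence.
i=0: S_0 = 1.56 * (-1.05)^0 = 1.56
i=1: S_1 = 1.56 * (-1.05)^1 ≈ -1.64
i=2: S_2 = 1.56 * (-1.05)^2 ≈ 1.72
i=3: S_3 = 1.56 * (-1.05)^3 ≈ -1.81
i=4: S_4 = 1.56 * (-1.05)^4 ≈ 1.9
The first 5 terms are: [1.56, -1.64, 1.72, -1.81, 1.9]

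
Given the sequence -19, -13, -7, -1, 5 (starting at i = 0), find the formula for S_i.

Check differences: -13 - -19 = 6
-7 - -13 = 6
Common difference d = 6.
First term a = -19.
Formula: S_i = -19 + 6*i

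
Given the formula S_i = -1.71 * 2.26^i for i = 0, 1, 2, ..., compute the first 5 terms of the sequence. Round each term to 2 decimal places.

This is a geometric sequence.
i=0: S_0 = -1.71 * 2.26^0 = -1.71
i=1: S_1 = -1.71 * 2.26^1 ≈ -3.86
i=2: S_2 = -1.71 * 2.26^2 ≈ -8.73
i=3: S_3 = -1.71 * 2.26^3 ≈ -19.74
i=4: S_4 = -1.71 * 2.26^4 ≈ -44.61
The first 5 terms are: [-1.71, -3.86, -8.73, -19.74, -44.61]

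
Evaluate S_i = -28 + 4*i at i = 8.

S_8 = -28 + 4*8 = -28 + 32 = 4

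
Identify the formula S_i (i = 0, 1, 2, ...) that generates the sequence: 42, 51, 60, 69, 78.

Check differences: 51 - 42 = 9
60 - 51 = 9
Common difference d = 9.
First term a = 42.
Formula: S_i = 42 + 9*i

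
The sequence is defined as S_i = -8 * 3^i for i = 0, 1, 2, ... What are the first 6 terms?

This is a geometric sequence.
i=0: S_0 = -8 * 3^0 = -8
i=1: S_1 = -8 * 3^1 = -24
i=2: S_2 = -8 * 3^2 = -72
i=3: S_3 = -8 * 3^3 = -216
i=4: S_4 = -8 * 3^4 = -648
i=5: S_5 = -8 * 3^5 = -1944
The first 6 terms are: [-8, -24, -72, -216, -648, -1944]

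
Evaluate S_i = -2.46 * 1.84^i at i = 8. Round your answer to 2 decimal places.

S_8 = -2.46 * 1.84^8 ≈ -2.46 * 131.384 ≈ -323.2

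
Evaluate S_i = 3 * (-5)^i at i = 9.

S_9 = 3 * (-5)^9 = 3 * -1953125 = -5859375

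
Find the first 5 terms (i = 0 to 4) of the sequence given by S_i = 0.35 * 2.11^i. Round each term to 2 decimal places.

This is a geometric sequence.
i=0: S_0 = 0.35 * 2.11^0 = 0.35
i=1: S_1 = 0.35 * 2.11^1 ≈ 0.74
i=2: S_2 = 0.35 * 2.11^2 ≈ 1.56
i=3: S_3 = 0.35 * 2.11^3 ≈ 3.29
i=4: S_4 = 0.35 * 2.11^4 ≈ 6.94
The first 5 terms are: [0.35, 0.74, 1.56, 3.29, 6.94]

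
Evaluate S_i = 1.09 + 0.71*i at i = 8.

S_8 = 1.09 + 0.71*8 = 1.09 + 5.68 = 6.77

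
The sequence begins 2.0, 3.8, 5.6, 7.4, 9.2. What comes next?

Differences: 3.8 - 2.0 = 1.8
This is an arithmetic sequence with common difference d = 1.8.
Next term = 9.2 + 1.8 = 11.0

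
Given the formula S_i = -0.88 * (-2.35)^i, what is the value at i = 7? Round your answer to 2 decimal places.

S_7 = -0.88 * (-2.35)^7 ≈ -0.88 * -395.7993 ≈ 348.3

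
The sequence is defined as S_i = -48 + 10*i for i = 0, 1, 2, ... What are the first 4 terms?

This is an arithmetic sequence.
i=0: S_0 = -48 + 10*0 = -48
i=1: S_1 = -48 + 10*1 = -38
i=2: S_2 = -48 + 10*2 = -28
i=3: S_3 = -48 + 10*3 = -18
The first 4 terms are: [-48, -38, -28, -18]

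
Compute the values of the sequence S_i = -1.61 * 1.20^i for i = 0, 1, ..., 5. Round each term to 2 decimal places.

This is a geometric sequence.
i=0: S_0 = -1.61 * 1.2^0 = -1.61
i=1: S_1 = -1.61 * 1.2^1 ≈ -1.93
i=2: S_2 = -1.61 * 1.2^2 ≈ -2.32
i=3: S_3 = -1.61 * 1.2^3 ≈ -2.78
i=4: S_4 = -1.61 * 1.2^4 ≈ -3.34
i=5: S_5 = -1.61 * 1.2^5 ≈ -4.01
The first 6 terms are: [-1.61, -1.93, -2.32, -2.78, -3.34, -4.01]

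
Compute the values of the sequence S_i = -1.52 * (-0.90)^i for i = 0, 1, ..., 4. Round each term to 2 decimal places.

This is a geometric sequence.
i=0: S_0 = -1.52 * (-0.9)^0 = -1.52
i=1: S_1 = -1.52 * (-0.9)^1 ≈ 1.37
i=2: S_2 = -1.52 * (-0.9)^2 ≈ -1.23
i=3: S_3 = -1.52 * (-0.9)^3 ≈ 1.11
i=4: S_4 = -1.52 * (-0.9)^4 ≈ -1.0
The first 5 terms are: [-1.52, 1.37, -1.23, 1.11, -1.0]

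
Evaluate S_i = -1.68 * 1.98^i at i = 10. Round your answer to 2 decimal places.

S_10 = -1.68 * 1.98^10 ≈ -1.68 * 926.0872 ≈ -1555.83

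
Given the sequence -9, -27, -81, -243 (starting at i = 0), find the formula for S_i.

Check ratios: -27 / -9 = 3.0
Common ratio r = 3.
First term a = -9.
Formula: S_i = -9 * 3^i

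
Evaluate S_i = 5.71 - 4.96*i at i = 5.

S_5 = 5.71 + -4.96*5 = 5.71 + -24.8 = -19.09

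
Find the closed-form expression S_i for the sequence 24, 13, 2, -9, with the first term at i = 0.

Check differences: 13 - 24 = -11
2 - 13 = -11
Common difference d = -11.
First term a = 24.
Formula: S_i = 24 - 11*i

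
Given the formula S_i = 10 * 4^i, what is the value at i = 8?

S_8 = 10 * 4^8 = 10 * 65536 = 655360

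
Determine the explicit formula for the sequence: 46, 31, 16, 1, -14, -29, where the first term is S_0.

Check differences: 31 - 46 = -15
16 - 31 = -15
Common difference d = -15.
First term a = 46.
Formula: S_i = 46 - 15*i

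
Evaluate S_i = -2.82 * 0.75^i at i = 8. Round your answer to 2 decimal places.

S_8 = -2.82 * 0.75^8 ≈ -2.82 * 0.1001 ≈ -0.28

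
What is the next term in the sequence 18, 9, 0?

Differences: 9 - 18 = -9
This is an arithmetic sequence with common difference d = -9.
Next term = 0 + -9 = -9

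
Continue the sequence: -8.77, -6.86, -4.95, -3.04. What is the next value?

Differences: -6.86 - -8.77 = 1.91
This is an arithmetic sequence with common difference d = 1.91.
Next term = -3.04 + 1.91 = -1.13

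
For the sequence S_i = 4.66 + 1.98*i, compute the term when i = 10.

S_10 = 4.66 + 1.98*10 = 4.66 + 19.8 = 24.46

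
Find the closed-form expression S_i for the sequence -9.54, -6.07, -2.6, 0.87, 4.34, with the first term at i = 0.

Check differences: -6.07 - -9.54 = 3.47
-2.6 - -6.07 = 3.47
Common difference d = 3.47.
First term a = -9.54.
Formula: S_i = -9.54 + 3.47*i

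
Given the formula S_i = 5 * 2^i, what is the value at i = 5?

S_5 = 5 * 2^5 = 5 * 32 = 160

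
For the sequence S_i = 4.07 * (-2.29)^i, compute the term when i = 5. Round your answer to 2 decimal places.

S_5 = 4.07 * (-2.29)^5 ≈ 4.07 * -62.9763 ≈ -256.31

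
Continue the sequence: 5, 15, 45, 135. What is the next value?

Ratios: 15 / 5 = 3.0
This is a geometric sequence with common ratio r = 3.
Next term = 135 * 3 = 405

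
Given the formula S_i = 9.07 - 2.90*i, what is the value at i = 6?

S_6 = 9.07 + -2.9*6 = 9.07 + -17.4 = -8.33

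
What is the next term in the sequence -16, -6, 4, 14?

Differences: -6 - -16 = 10
This is an arithmetic sequence with common difference d = 10.
Next term = 14 + 10 = 24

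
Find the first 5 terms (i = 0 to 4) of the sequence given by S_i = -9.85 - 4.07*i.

This is an arithmetic sequence.
i=0: S_0 = -9.85 + -4.07*0 = -9.85
i=1: S_1 = -9.85 + -4.07*1 = -13.92
i=2: S_2 = -9.85 + -4.07*2 = -17.99
i=3: S_3 = -9.85 + -4.07*3 = -22.06
i=4: S_4 = -9.85 + -4.07*4 = -26.13
The first 5 terms are: [-9.85, -13.92, -17.99, -22.06, -26.13]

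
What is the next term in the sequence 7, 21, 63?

Ratios: 21 / 7 = 3.0
This is a geometric sequence with common ratio r = 3.
Next term = 63 * 3 = 189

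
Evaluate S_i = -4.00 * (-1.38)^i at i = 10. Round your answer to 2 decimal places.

S_10 = -4.0 * (-1.38)^10 ≈ -4.0 * 25.049 ≈ -100.2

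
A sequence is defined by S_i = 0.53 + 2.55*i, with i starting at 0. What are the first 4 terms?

This is an arithmetic sequence.
i=0: S_0 = 0.53 + 2.55*0 = 0.53
i=1: S_1 = 0.53 + 2.55*1 = 3.08
i=2: S_2 = 0.53 + 2.55*2 = 5.63
i=3: S_3 = 0.53 + 2.55*3 = 8.18
The first 4 terms are: [0.53, 3.08, 5.63, 8.18]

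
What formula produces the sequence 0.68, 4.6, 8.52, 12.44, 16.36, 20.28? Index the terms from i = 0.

Check differences: 4.6 - 0.68 = 3.92
8.52 - 4.6 = 3.92
Common difference d = 3.92.
First term a = 0.68.
Formula: S_i = 0.68 + 3.92*i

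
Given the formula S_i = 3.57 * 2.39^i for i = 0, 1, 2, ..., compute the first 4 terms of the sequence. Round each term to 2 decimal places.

This is a geometric sequence.
i=0: S_0 = 3.57 * 2.39^0 = 3.57
i=1: S_1 = 3.57 * 2.39^1 ≈ 8.53
i=2: S_2 = 3.57 * 2.39^2 ≈ 20.39
i=3: S_3 = 3.57 * 2.39^3 ≈ 48.74
The first 4 terms are: [3.57, 8.53, 20.39, 48.74]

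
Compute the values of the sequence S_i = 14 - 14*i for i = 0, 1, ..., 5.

This is an arithmetic sequence.
i=0: S_0 = 14 + -14*0 = 14
i=1: S_1 = 14 + -14*1 = 0
i=2: S_2 = 14 + -14*2 = -14
i=3: S_3 = 14 + -14*3 = -28
i=4: S_4 = 14 + -14*4 = -42
i=5: S_5 = 14 + -14*5 = -56
The first 6 terms are: [14, 0, -14, -28, -42, -56]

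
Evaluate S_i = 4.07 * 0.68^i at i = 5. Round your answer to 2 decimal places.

S_5 = 4.07 * 0.68^5 ≈ 4.07 * 0.1454 ≈ 0.59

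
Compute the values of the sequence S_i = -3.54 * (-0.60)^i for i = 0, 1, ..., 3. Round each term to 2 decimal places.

This is a geometric sequence.
i=0: S_0 = -3.54 * (-0.6)^0 = -3.54
i=1: S_1 = -3.54 * (-0.6)^1 ≈ 2.12
i=2: S_2 = -3.54 * (-0.6)^2 ≈ -1.27
i=3: S_3 = -3.54 * (-0.6)^3 ≈ 0.76
The first 4 terms are: [-3.54, 2.12, -1.27, 0.76]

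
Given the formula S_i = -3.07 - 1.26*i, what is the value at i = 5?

S_5 = -3.07 + -1.26*5 = -3.07 + -6.3 = -9.37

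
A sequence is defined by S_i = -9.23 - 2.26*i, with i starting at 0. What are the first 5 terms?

This is an arithmetic sequence.
i=0: S_0 = -9.23 + -2.26*0 = -9.23
i=1: S_1 = -9.23 + -2.26*1 = -11.49
i=2: S_2 = -9.23 + -2.26*2 = -13.75
i=3: S_3 = -9.23 + -2.26*3 = -16.01
i=4: S_4 = -9.23 + -2.26*4 = -18.27
The first 5 terms are: [-9.23, -11.49, -13.75, -16.01, -18.27]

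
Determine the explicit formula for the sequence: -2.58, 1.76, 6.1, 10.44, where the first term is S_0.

Check differences: 1.76 - -2.58 = 4.34
6.1 - 1.76 = 4.34
Common difference d = 4.34.
First term a = -2.58.
Formula: S_i = -2.58 + 4.34*i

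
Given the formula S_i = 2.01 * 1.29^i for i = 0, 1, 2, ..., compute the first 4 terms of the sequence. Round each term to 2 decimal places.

This is a geometric sequence.
i=0: S_0 = 2.01 * 1.29^0 = 2.01
i=1: S_1 = 2.01 * 1.29^1 ≈ 2.59
i=2: S_2 = 2.01 * 1.29^2 ≈ 3.34
i=3: S_3 = 2.01 * 1.29^3 ≈ 4.31
The first 4 terms are: [2.01, 2.59, 3.34, 4.31]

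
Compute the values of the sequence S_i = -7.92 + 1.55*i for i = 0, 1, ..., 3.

This is an arithmetic sequence.
i=0: S_0 = -7.92 + 1.55*0 = -7.92
i=1: S_1 = -7.92 + 1.55*1 = -6.37
i=2: S_2 = -7.92 + 1.55*2 = -4.82
i=3: S_3 = -7.92 + 1.55*3 = -3.27
The first 4 terms are: [-7.92, -6.37, -4.82, -3.27]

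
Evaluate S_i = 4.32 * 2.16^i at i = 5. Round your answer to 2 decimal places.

S_5 = 4.32 * 2.16^5 ≈ 4.32 * 47.0185 ≈ 203.12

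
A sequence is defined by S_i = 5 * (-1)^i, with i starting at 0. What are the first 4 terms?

This is a geometric sequence.
i=0: S_0 = 5 * (-1)^0 = 5
i=1: S_1 = 5 * (-1)^1 = -5
i=2: S_2 = 5 * (-1)^2 = 5
i=3: S_3 = 5 * (-1)^3 = -5
The first 4 terms are: [5, -5, 5, -5]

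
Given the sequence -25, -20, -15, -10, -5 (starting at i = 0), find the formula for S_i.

Check differences: -20 - -25 = 5
-15 - -20 = 5
Common difference d = 5.
First term a = -25.
Formula: S_i = -25 + 5*i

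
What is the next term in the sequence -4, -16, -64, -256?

Ratios: -16 / -4 = 4.0
This is a geometric sequence with common ratio r = 4.
Next term = -256 * 4 = -1024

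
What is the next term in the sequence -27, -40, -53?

Differences: -40 - -27 = -13
This is an arithmetic sequence with common difference d = -13.
Next term = -53 + -13 = -66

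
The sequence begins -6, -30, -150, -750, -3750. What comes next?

Ratios: -30 / -6 = 5.0
This is a geometric sequence with common ratio r = 5.
Next term = -3750 * 5 = -18750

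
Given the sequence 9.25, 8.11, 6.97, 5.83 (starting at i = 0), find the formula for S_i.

Check differences: 8.11 - 9.25 = -1.14
6.97 - 8.11 = -1.14
Common difference d = -1.14.
First term a = 9.25.
Formula: S_i = 9.25 - 1.14*i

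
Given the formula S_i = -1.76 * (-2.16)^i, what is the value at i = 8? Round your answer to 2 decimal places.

S_8 = -1.76 * (-2.16)^8 ≈ -1.76 * 473.8381 ≈ -833.96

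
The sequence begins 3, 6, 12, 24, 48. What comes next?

Ratios: 6 / 3 = 2.0
This is a geometric sequence with common ratio r = 2.
Next term = 48 * 2 = 96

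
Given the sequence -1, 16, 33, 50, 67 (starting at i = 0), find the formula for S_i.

Check differences: 16 - -1 = 17
33 - 16 = 17
Common difference d = 17.
First term a = -1.
Formula: S_i = -1 + 17*i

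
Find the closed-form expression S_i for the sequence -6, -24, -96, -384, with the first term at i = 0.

Check ratios: -24 / -6 = 4.0
Common ratio r = 4.
First term a = -6.
Formula: S_i = -6 * 4^i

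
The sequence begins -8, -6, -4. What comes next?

Differences: -6 - -8 = 2
This is an arithmetic sequence with common difference d = 2.
Next term = -4 + 2 = -2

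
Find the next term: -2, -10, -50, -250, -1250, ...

Ratios: -10 / -2 = 5.0
This is a geometric sequence with common ratio r = 5.
Next term = -1250 * 5 = -6250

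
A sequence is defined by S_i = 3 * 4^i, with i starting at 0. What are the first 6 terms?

This is a geometric sequence.
i=0: S_0 = 3 * 4^0 = 3
i=1: S_1 = 3 * 4^1 = 12
i=2: S_2 = 3 * 4^2 = 48
i=3: S_3 = 3 * 4^3 = 192
i=4: S_4 = 3 * 4^4 = 768
i=5: S_5 = 3 * 4^5 = 3072
The first 6 terms are: [3, 12, 48, 192, 768, 3072]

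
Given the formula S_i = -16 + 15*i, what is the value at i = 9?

S_9 = -16 + 15*9 = -16 + 135 = 119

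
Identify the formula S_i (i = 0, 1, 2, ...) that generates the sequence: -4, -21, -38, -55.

Check differences: -21 - -4 = -17
-38 - -21 = -17
Common difference d = -17.
First term a = -4.
Formula: S_i = -4 - 17*i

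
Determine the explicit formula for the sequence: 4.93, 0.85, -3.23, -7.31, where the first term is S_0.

Check differences: 0.85 - 4.93 = -4.08
-3.23 - 0.85 = -4.08
Common difference d = -4.08.
First term a = 4.93.
Formula: S_i = 4.93 - 4.08*i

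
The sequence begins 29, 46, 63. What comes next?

Differences: 46 - 29 = 17
This is an arithmetic sequence with common difference d = 17.
Next term = 63 + 17 = 80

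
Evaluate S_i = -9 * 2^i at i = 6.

S_6 = -9 * 2^6 = -9 * 64 = -576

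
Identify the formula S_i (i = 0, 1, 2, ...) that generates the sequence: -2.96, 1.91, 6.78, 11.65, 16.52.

Check differences: 1.91 - -2.96 = 4.87
6.78 - 1.91 = 4.87
Common difference d = 4.87.
First term a = -2.96.
Formula: S_i = -2.96 + 4.87*i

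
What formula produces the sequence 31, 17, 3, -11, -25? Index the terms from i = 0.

Check differences: 17 - 31 = -14
3 - 17 = -14
Common difference d = -14.
First term a = 31.
Formula: S_i = 31 - 14*i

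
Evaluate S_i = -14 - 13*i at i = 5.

S_5 = -14 + -13*5 = -14 + -65 = -79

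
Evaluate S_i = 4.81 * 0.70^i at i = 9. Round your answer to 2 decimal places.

S_9 = 4.81 * 0.7^9 ≈ 4.81 * 0.0404 ≈ 0.19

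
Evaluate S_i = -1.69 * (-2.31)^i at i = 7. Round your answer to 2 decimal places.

S_7 = -1.69 * (-2.31)^7 ≈ -1.69 * -350.9812 ≈ 593.16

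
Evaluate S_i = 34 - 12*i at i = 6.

S_6 = 34 + -12*6 = 34 + -72 = -38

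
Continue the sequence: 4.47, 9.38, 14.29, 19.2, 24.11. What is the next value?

Differences: 9.38 - 4.47 = 4.91
This is an arithmetic sequence with common difference d = 4.91.
Next term = 24.11 + 4.91 = 29.02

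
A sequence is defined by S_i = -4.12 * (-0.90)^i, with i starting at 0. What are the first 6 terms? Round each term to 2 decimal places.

This is a geometric sequence.
i=0: S_0 = -4.12 * (-0.9)^0 = -4.12
i=1: S_1 = -4.12 * (-0.9)^1 ≈ 3.71
i=2: S_2 = -4.12 * (-0.9)^2 ≈ -3.34
i=3: S_3 = -4.12 * (-0.9)^3 ≈ 3.0
i=4: S_4 = -4.12 * (-0.9)^4 ≈ -2.7
i=5: S_5 = -4.12 * (-0.9)^5 ≈ 2.43
The first 6 terms are: [-4.12, 3.71, -3.34, 3.0, -2.7, 2.43]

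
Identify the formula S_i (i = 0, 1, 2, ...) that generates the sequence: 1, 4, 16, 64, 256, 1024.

Check ratios: 4 / 1 = 4.0
Common ratio r = 4.
First term a = 1.
Formula: S_i = 1 * 4^i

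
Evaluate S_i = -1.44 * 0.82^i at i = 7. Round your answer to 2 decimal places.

S_7 = -1.44 * 0.82^7 ≈ -1.44 * 0.2493 ≈ -0.36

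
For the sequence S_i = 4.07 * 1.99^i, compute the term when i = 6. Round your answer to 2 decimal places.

S_6 = 4.07 * 1.99^6 ≈ 4.07 * 62.1038 ≈ 252.76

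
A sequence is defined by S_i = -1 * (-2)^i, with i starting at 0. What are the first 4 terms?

This is a geometric sequence.
i=0: S_0 = -1 * (-2)^0 = -1
i=1: S_1 = -1 * (-2)^1 = 2
i=2: S_2 = -1 * (-2)^2 = -4
i=3: S_3 = -1 * (-2)^3 = 8
The first 4 terms are: [-1, 2, -4, 8]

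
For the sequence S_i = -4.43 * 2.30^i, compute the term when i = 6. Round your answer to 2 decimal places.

S_6 = -4.43 * 2.3^6 ≈ -4.43 * 148.0359 ≈ -655.8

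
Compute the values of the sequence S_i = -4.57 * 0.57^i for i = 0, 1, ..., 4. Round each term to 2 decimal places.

This is a geometric sequence.
i=0: S_0 = -4.57 * 0.57^0 = -4.57
i=1: S_1 = -4.57 * 0.57^1 ≈ -2.6
i=2: S_2 = -4.57 * 0.57^2 ≈ -1.48
i=3: S_3 = -4.57 * 0.57^3 ≈ -0.85
i=4: S_4 = -4.57 * 0.57^4 ≈ -0.48
The first 5 terms are: [-4.57, -2.6, -1.48, -0.85, -0.48]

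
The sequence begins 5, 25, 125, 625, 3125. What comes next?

Ratios: 25 / 5 = 5.0
This is a geometric sequence with common ratio r = 5.
Next term = 3125 * 5 = 15625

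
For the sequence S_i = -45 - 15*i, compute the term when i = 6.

S_6 = -45 + -15*6 = -45 + -90 = -135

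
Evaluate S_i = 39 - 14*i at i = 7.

S_7 = 39 + -14*7 = 39 + -98 = -59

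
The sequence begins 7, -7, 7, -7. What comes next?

Ratios: -7 / 7 = -1.0
This is a geometric sequence with common ratio r = -1.
Next term = -7 * -1 = 7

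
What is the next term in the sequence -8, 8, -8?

Ratios: 8 / -8 = -1.0
This is a geometric sequence with common ratio r = -1.
Next term = -8 * -1 = 8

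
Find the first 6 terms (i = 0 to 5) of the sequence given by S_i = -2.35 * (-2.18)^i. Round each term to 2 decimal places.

This is a geometric sequence.
i=0: S_0 = -2.35 * (-2.18)^0 = -2.35
i=1: S_1 = -2.35 * (-2.18)^1 ≈ 5.12
i=2: S_2 = -2.35 * (-2.18)^2 ≈ -11.17
i=3: S_3 = -2.35 * (-2.18)^3 ≈ 24.35
i=4: S_4 = -2.35 * (-2.18)^4 ≈ -53.08
i=5: S_5 = -2.35 * (-2.18)^5 ≈ 115.7
The first 6 terms are: [-2.35, 5.12, -11.17, 24.35, -53.08, 115.7]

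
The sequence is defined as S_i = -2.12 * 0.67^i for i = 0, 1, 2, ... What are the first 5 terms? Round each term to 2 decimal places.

This is a geometric sequence.
i=0: S_0 = -2.12 * 0.67^0 = -2.12
i=1: S_1 = -2.12 * 0.67^1 ≈ -1.42
i=2: S_2 = -2.12 * 0.67^2 ≈ -0.95
i=3: S_3 = -2.12 * 0.67^3 ≈ -0.64
i=4: S_4 = -2.12 * 0.67^4 ≈ -0.43
The first 5 terms are: [-2.12, -1.42, -0.95, -0.64, -0.43]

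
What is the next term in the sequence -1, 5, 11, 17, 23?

Differences: 5 - -1 = 6
This is an arithmetic sequence with common difference d = 6.
Next term = 23 + 6 = 29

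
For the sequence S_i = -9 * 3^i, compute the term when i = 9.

S_9 = -9 * 3^9 = -9 * 19683 = -177147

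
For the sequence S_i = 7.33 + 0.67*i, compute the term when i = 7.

S_7 = 7.33 + 0.67*7 = 7.33 + 4.69 = 12.02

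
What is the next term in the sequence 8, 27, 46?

Differences: 27 - 8 = 19
This is an arithmetic sequence with common difference d = 19.
Next term = 46 + 19 = 65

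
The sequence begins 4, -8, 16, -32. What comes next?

Ratios: -8 / 4 = -2.0
This is a geometric sequence with common ratio r = -2.
Next term = -32 * -2 = 64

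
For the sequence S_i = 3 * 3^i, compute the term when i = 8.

S_8 = 3 * 3^8 = 3 * 6561 = 19683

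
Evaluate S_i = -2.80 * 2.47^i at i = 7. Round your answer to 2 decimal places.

S_7 = -2.8 * 2.47^7 ≈ -2.8 * 560.8913 ≈ -1570.5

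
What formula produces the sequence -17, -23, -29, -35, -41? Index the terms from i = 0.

Check differences: -23 - -17 = -6
-29 - -23 = -6
Common difference d = -6.
First term a = -17.
Formula: S_i = -17 - 6*i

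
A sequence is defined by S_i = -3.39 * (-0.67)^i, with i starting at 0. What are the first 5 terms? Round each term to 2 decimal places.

This is a geometric sequence.
i=0: S_0 = -3.39 * (-0.67)^0 = -3.39
i=1: S_1 = -3.39 * (-0.67)^1 ≈ 2.27
i=2: S_2 = -3.39 * (-0.67)^2 ≈ -1.52
i=3: S_3 = -3.39 * (-0.67)^3 ≈ 1.02
i=4: S_4 = -3.39 * (-0.67)^4 ≈ -0.68
The first 5 terms are: [-3.39, 2.27, -1.52, 1.02, -0.68]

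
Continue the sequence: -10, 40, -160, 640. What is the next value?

Ratios: 40 / -10 = -4.0
This is a geometric sequence with common ratio r = -4.
Next term = 640 * -4 = -2560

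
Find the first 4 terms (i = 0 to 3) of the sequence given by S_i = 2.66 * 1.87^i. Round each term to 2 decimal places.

This is a geometric sequence.
i=0: S_0 = 2.66 * 1.87^0 = 2.66
i=1: S_1 = 2.66 * 1.87^1 ≈ 4.97
i=2: S_2 = 2.66 * 1.87^2 ≈ 9.3
i=3: S_3 = 2.66 * 1.87^3 ≈ 17.39
The first 4 terms are: [2.66, 4.97, 9.3, 17.39]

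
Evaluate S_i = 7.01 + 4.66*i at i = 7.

S_7 = 7.01 + 4.66*7 = 7.01 + 32.62 = 39.63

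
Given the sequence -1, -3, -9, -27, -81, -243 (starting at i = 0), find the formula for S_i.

Check ratios: -3 / -1 = 3.0
Common ratio r = 3.
First term a = -1.
Formula: S_i = -1 * 3^i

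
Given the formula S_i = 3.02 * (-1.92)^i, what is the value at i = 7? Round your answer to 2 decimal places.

S_7 = 3.02 * (-1.92)^7 ≈ 3.02 * -96.1853 ≈ -290.48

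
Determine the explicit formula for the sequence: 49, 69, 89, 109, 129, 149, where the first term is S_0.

Check differences: 69 - 49 = 20
89 - 69 = 20
Common difference d = 20.
First term a = 49.
Formula: S_i = 49 + 20*i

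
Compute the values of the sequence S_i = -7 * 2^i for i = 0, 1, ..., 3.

This is a geometric sequence.
i=0: S_0 = -7 * 2^0 = -7
i=1: S_1 = -7 * 2^1 = -14
i=2: S_2 = -7 * 2^2 = -28
i=3: S_3 = -7 * 2^3 = -56
The first 4 terms are: [-7, -14, -28, -56]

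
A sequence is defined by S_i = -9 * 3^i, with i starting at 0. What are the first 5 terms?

This is a geometric sequence.
i=0: S_0 = -9 * 3^0 = -9
i=1: S_1 = -9 * 3^1 = -27
i=2: S_2 = -9 * 3^2 = -81
i=3: S_3 = -9 * 3^3 = -243
i=4: S_4 = -9 * 3^4 = -729
The first 5 terms are: [-9, -27, -81, -243, -729]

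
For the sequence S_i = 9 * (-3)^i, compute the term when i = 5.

S_5 = 9 * (-3)^5 = 9 * -243 = -2187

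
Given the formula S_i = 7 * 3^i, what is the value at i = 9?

S_9 = 7 * 3^9 = 7 * 19683 = 137781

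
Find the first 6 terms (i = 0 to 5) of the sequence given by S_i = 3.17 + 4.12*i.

This is an arithmetic sequence.
i=0: S_0 = 3.17 + 4.12*0 = 3.17
i=1: S_1 = 3.17 + 4.12*1 = 7.29
i=2: S_2 = 3.17 + 4.12*2 = 11.41
i=3: S_3 = 3.17 + 4.12*3 = 15.53
i=4: S_4 = 3.17 + 4.12*4 = 19.65
i=5: S_5 = 3.17 + 4.12*5 = 23.77
The first 6 terms are: [3.17, 7.29, 11.41, 15.53, 19.65, 23.77]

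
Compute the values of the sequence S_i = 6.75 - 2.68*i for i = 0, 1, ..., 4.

This is an arithmetic sequence.
i=0: S_0 = 6.75 + -2.68*0 = 6.75
i=1: S_1 = 6.75 + -2.68*1 = 4.07
i=2: S_2 = 6.75 + -2.68*2 = 1.39
i=3: S_3 = 6.75 + -2.68*3 = -1.29
i=4: S_4 = 6.75 + -2.68*4 = -3.97
The first 5 terms are: [6.75, 4.07, 1.39, -1.29, -3.97]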